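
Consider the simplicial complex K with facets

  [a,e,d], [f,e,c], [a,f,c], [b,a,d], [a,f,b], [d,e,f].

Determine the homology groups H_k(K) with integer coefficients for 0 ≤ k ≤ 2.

H_0 ≅ Z,  H_1 ≅ Z,  H_2 = 0.

K has 6 vertices, 12 edges, 6 triangles.
rank ∂_0 = 0, rank ∂_1 = 5 ⇒ b_0 = 6 − 0 − 5 = 1; all invariant factors of ∂_1 are 1 so no torsion. So H_0 = Z.
rank ∂_1 = 5, rank ∂_2 = 6 ⇒ b_1 = 12 − 5 − 6 = 1; all invariant factors of ∂_2 are 1 so no torsion. So H_1 = Z.
rank ∂_2 = 6, rank ∂_3 = 0 ⇒ b_2 = 6 − 6 − 0 = 0. So H_2 = 0.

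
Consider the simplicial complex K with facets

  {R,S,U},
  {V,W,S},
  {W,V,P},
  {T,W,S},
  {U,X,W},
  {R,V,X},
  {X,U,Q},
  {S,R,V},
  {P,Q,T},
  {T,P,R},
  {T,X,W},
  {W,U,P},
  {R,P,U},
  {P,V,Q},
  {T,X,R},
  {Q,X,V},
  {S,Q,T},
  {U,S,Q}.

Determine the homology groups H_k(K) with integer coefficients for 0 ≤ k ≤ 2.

H_0 = Z,  H_1 = Z^2,  H_2 = Z.

Take the total order P < Q < R < S < T < U < V < W < X on the vertex set. Then K (dimension 2) consists of the simplices:

  0-simplices (9): P, Q, R, S, T, U, V, W, X
  1-simplices (27): PQ, PR, PT, PU, PV, PW, QS, QT, QU, QV, QX, RS, RT, RU, RV, RX, ST, SU, SV, SW, TW, TX, UW, UX, VW, VX, WX
  2-simplices (18): PQT, PQV, PRT, PRU, PUW, PVW, QST, QSU, QUX, QVX, RSU, RSV, RTX, RVX, STW, SVW, TWX, UWX

giving chain groups C_0 ≅ Z^9, C_1 ≅ Z^27, C_2 ≅ Z^18.

Boundary ∂_1: C_1 → C_0 sends each edge [p,q] (with p < q) to q − p.
As a 9×27 matrix over Z this has rank 8, with invariant factors (1,1,1,1,1,1,1,1).

Boundary ∂_2: C_2 → C_1 acts by ∂[p,q,r] = [q,r] − [p,r] + [p,q]. For instance
  ∂PUW = UW − PW + PU,
  ∂QUX = UX − QX + QU.
This gives a 27×18 integer matrix of rank 17; reducing to Smith normal form yields diagonal entries (1,1,1,1,1,1,1,1,1,1,1,1,1,1,1,1,1).

Reading off H_k = ker ∂_k / im ∂_{k+1}:

  H_0: rank C_0 − rank ∂_1 = 9 − 8 = 1, and the invariant factors of ∂_1 are all 1, so H_0 ≅ Z.
  H_1: rank ker ∂_1 − rank ∂_2 = (27 − 8) − 17 = 2, and the invariant factors of ∂_2 are all 1, so H_1 ≅ Z^2.
  H_2: rank ker ∂_2 − rank ∂_3 = (18 − 17) − 0 = 1, and there is no ∂_3, so H_2 ≅ Z.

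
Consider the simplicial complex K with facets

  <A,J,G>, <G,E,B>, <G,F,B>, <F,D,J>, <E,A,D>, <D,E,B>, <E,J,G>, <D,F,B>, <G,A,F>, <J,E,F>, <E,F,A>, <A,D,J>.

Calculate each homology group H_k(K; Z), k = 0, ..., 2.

Fix the vertex order A < B < D < E < F < G < J and write every simplex with vertices in increasing order. Then dim K = 2 and the simplices of K are:

  0-simplices (7): A, B, D, E, F, G, J
  1-simplices (18): AD, AE, AF, AG, AJ, BD, BE, BF, BG, DE, DF, DJ, EF, EG, EJ, FG, FJ, GJ
  2-simplices (12): ADE, ADJ, AEF, AFG, AGJ, BDE, BDF, BEG, BFG, DFJ, EFJ, EGJ

Hence C_0 ≅ Z^7, C_1 ≅ Z^18, C_2 ≅ Z^12.

The boundary map ∂_1: C_1 → C_0 is given by ∂[p,q] = [q] − [p].
The resulting 7×18 matrix has rank 6, and its Smith normal form has invariant factors (1,1,1,1,1,1).

The boundary map ∂_2: C_2 → C_1 maps a triangle to the signed sum of its edges. For instance
  ∂BDE = DE − BE + BD,
  ∂DFJ = FJ − DJ + DF.
This gives a 18×12 integer matrix of rank 12; reducing to Smith normal form yields diagonal entries (1,1,1,1,1,1,1,1,1,1,1,2).

Now H_k = ker ∂_k / im ∂_{k+1}, so:

  H_0: rank C_0 − rank ∂_1 = 7 − 6 = 1, and the invariant factors of ∂_1 are all 1, so H_0 ≅ Z.
  H_1: rank ker ∂_1 − rank ∂_2 = (18 − 6) − 12 = 0, and ∂_2 has invariant factor 2 > 1, so H_1 ≅ Z_2.
  H_2: rank ker ∂_2 − rank ∂_3 = (12 − 12) − 0 = 0, and there is no ∂_3, so H_2 ≅ 0.

H_0 ≅ Z,  H_1 ≅ Z_2,  H_2 = 0.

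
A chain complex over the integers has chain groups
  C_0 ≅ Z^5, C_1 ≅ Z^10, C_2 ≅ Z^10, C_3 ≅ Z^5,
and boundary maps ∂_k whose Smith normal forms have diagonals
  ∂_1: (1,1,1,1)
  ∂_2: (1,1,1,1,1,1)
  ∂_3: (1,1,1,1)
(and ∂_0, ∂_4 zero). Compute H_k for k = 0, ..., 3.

H_0: b_0 = 5 − 0 − 4 = 1; torsion from ∂_1 factors > 1: none. So H_0 ≅ Z.
H_1: b_1 = 10 − 4 − 6 = 0; torsion from ∂_2 factors > 1: none. So H_1 ≅ 0.
H_2: b_2 = 10 − 6 − 4 = 0; torsion from ∂_3 factors > 1: none. So H_2 ≅ 0.
H_3: b_3 = 5 − 4 − 0 = 1; torsion from ∂_4 factors > 1: none. So H_3 ≅ Z.

H_0 ≅ Z,  H_1 = 0,  H_2 = 0,  H_3 ≅ Z.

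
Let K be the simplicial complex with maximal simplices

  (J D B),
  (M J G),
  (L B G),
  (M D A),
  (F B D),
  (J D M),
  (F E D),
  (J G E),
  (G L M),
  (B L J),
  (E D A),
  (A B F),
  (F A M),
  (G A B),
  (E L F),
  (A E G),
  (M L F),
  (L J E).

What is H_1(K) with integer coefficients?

H_1 ≅ Z × Z/2.

We work with the vertex ordering A < B < D < E < F < G < J < L < M. The simplices of K, each written with vertices in increasing order, are:

  0-simplices (9): A, B, D, E, F, G, J, L, M
  1-simplices (27): AB, AD, AE, AF, AG, AM, BD, BF, BG, BJ, BL, DE, DF, DJ, DM, EF, EG, EJ, EL, FL, FM, GJ, GL, GM, JL, JM, LM
  2-simplices (18): ABF, ABG, ADE, ADM, AEG, AFM, BDF, BDJ, BGL, BJL, DEF, DJM, EFL, EGJ, EJL, FLM, GJM, GLM

giving chain groups C_0 ≅ Z^9, C_1 ≅ Z^27, C_2 ≅ Z^18.

Boundary ∂_1: C_1 → C_0 maps an edge to its endpoints' difference, ∂[p,q] = q − p.
As a 9×27 matrix over Z this has rank 8, with invariant factors (1,1,1,1,1,1,1,1).

The boundary map ∂_2: C_2 → C_1 sends each 2-simplex [p,q,r] to [q,r] − [p,r] + [p,q]. For instance
  ∂AEG = EG − AG + AE,
  ∂DJM = JM − DM + DJ.
The resulting 27×18 matrix has rank 18, and its Smith normal form has invariant factors (1,1,1,1,1,1,1,1,1,1,1,1,1,1,1,1,1,2).

Now H_k = ker ∂_k / im ∂_{k+1}, so:

  H_1: rank ker ∂_1 − rank ∂_2 = (27 − 8) − 18 = 1, and ∂_2 has invariant factor 2 > 1, so H_1 ≅ Z × Z/2.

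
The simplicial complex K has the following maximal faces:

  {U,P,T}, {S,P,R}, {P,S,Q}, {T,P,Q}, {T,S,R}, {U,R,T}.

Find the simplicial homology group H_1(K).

H_1 ≅ Z.

We work with the vertex ordering P < Q < R < S < T < U. The simplices of K, each written with vertices in increasing order, are:

  0-simplices (6): P, Q, R, S, T, U
  1-simplices (12): PQ, PR, PS, PT, PU, QS, QT, RS, RT, RU, ST, TU
  2-simplices (6): PQS, PQT, PRS, PTU, RST, RTU

Hence C_0 ≅ Z^6, C_1 ≅ Z^12, C_2 ≅ Z^6.

∂_1: C_1 → C_0 sends each edge [p,q] (with p < q) to q − p. For instance
  ∂RS = S − R.
The resulting 6×12 matrix has rank 5, and its Smith normal form has invariant factors (1,1,1,1,1).

∂_2: C_2 → C_1 acts by ∂[p,q,r] = [q,r] − [p,r] + [p,q]. For instance
  ∂RST = ST − RT + RS,
  ∂PRS = RS − PS + PR.
The 12×6 boundary matrix has rank 6 and Smith normal form diag(1,1,1,1,1,1).

Now H_k = ker ∂_k / im ∂_{k+1}, so:

  H_1: rank ker ∂_1 − rank ∂_2 = (12 − 5) − 6 = 1, and the invariant factors of ∂_2 are all 1, so H_1 ≅ Z.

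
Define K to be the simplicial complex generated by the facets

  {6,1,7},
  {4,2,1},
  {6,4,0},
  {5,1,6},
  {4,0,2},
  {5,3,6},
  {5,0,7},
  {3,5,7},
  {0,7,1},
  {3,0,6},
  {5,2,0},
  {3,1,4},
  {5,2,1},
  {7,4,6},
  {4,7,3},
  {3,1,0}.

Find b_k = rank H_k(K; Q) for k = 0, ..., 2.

Take the total order 0 < 1 < 2 < 3 < 4 < 5 < 6 < 7 on the vertex set. Then K (dimension 2) consists of the simplices:

  0-simplices (8): [0], [1], [2], [3], [4], [5], [6], [7]
  1-simplices (24): (24 of them)
  2-simplices (16): [0,1,3], [0,1,7], [0,2,4], [0,2,5], [0,3,6], [0,4,6], [0,5,7], [1,2,4], [1,2,5], [1,3,4], [1,5,6], [1,6,7], [3,4,7], [3,5,6], [3,5,7], [4,6,7]

so the chain groups are C_0 ≅ Z^8, C_1 ≅ Z^24, C_2 ≅ Z^16.

Boundary ∂_1: C_1 → C_0 maps an edge to its endpoints' difference, ∂[p,q] = q − p.
This gives a 8×24 integer matrix of rank 7; reducing to Smith normal form yields diagonal entries (1,1,1,1,1,1,1).

∂_2: C_2 → C_1 sends each 2-simplex [p,q,r] to [q,r] − [p,r] + [p,q]. For instance
  ∂[0,5,7] = [5,7] − [0,7] + [0,5],
  ∂[1,2,5] = [2,5] − [1,5] + [1,2].
The 24×16 boundary matrix has rank 15 and Smith normal form diag(1,1,1,1,1,1,1,1,1,1,1,1,1,1,1).

Now H_k = ker ∂_k / im ∂_{k+1}, so:

  H_0: rank C_0 − rank ∂_1 = 8 − 7 = 1, and the invariant factors of ∂_1 are all 1, so H_0 ≅ Z.
  H_1: rank ker ∂_1 − rank ∂_2 = (24 − 7) − 15 = 2, and the invariant factors of ∂_2 are all 1, so H_1 ≅ Z^2.
  H_2: rank ker ∂_2 − rank ∂_3 = (16 − 15) − 0 = 1, and there is no ∂_3, so H_2 ≅ Z.

Hence the Betti numbers are b_0 = 1, b_1 = 2, b_2 = 1.

b_0 = 1, b_1 = 2, b_2 = 1.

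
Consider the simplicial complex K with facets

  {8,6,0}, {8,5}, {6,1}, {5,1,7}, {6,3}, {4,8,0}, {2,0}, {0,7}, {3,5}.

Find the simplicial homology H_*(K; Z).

K has 9 vertices, 14 edges, 3 triangles.
rank ∂_0 = 0, rank ∂_1 = 8 ⇒ b_0 = 9 − 0 − 8 = 1; all invariant factors of ∂_1 are 1 so no torsion. So H_0 ≅ Z.
rank ∂_1 = 8, rank ∂_2 = 3 ⇒ b_1 = 14 − 8 − 3 = 3; all invariant factors of ∂_2 are 1 so no torsion. So H_1 ≅ Z^3.
rank ∂_2 = 3, rank ∂_3 = 0 ⇒ b_2 = 3 − 3 − 0 = 0. So H_2 ≅ 0.

H_0 ≅ Z,  H_1 ≅ Z^3,  H_2 = 0.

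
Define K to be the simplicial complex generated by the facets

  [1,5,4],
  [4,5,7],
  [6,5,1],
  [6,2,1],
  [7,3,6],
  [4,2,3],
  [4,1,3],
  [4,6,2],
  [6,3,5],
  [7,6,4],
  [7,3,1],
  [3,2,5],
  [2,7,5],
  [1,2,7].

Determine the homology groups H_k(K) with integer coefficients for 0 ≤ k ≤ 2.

H_0 = Z,  H_1 = Z^2,  H_2 = Z.

Take the total order 1 < 2 < 3 < 4 < 5 < 6 < 7 on the vertex set. Then K (dimension 2) consists of the simplices:

  0-simplices (7): [1], [2], [3], [4], [5], [6], [7]
  1-simplices (21): [1,2], [1,3], [1,4], [1,5], [1,6], [1,7], [2,3], [2,4], [2,5], [2,6], [2,7], [3,4], [3,5], [3,6], [3,7], [4,5], [4,6], [4,7], [5,6], [5,7], [6,7]
  2-simplices (14): [1,2,6], [1,2,7], [1,3,4], [1,3,7], [1,4,5], [1,5,6], [2,3,4], [2,3,5], [2,4,6], [2,5,7], [3,5,6], [3,6,7], [4,5,7], [4,6,7]

giving chain groups C_0 ≅ Z^7, C_1 ≅ Z^21, C_2 ≅ Z^14.

Boundary ∂_1: C_1 → C_0 maps an edge to its endpoints' difference, ∂[p,q] = q − p.
As a 7×21 matrix over Z this has rank 6, with invariant factors (1,1,1,1,1,1).

The boundary map ∂_2: C_2 → C_1 sends each 2-simplex [p,q,r] to [q,r] − [p,r] + [p,q]. For instance
  ∂[1,3,7] = [3,7] − [1,7] + [1,3],
  ∂[1,2,7] = [2,7] − [1,7] + [1,2].
As a 21×14 matrix over Z this has rank 13, with invariant factors (1,1,1,1,1,1,1,1,1,1,1,1,1).

Computing H_k = (kernel of ∂_k) / (image of ∂_{k+1}):

  H_0: rank C_0 − rank ∂_1 = 7 − 6 = 1, and the invariant factors of ∂_1 are all 1, so H_0 ≅ Z.
  H_1: rank ker ∂_1 − rank ∂_2 = (21 − 6) − 13 = 2, and the invariant factors of ∂_2 are all 1, so H_1 ≅ Z^2.
  H_2: rank ker ∂_2 − rank ∂_3 = (14 − 13) − 0 = 1, and there is no ∂_3, so H_2 ≅ Z.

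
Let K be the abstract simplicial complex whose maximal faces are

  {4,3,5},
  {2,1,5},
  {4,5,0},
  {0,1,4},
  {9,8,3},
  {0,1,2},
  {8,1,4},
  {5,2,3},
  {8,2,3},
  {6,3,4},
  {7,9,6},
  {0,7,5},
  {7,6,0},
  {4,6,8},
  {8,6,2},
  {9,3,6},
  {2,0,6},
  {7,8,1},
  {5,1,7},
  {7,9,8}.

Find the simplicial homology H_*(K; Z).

H_0 = Z,  H_1 = Z × Z/2,  H_2 = 0.

Fix the vertex order 0 < 1 < 2 < 3 < 4 < 5 < 6 < 7 < 8 < 9 and write every simplex with vertices in increasing order. Then dim K = 2 and the simplices of K are:

  0-simplices (10): [0], [1], [2], [3], [4], [5], [6], [7], [8], [9]
  1-simplices (30): (30 of them)
  2-simplices (20): (20 of them)

so the chain groups are C_0 ≅ Z^10, C_1 ≅ Z^30, C_2 ≅ Z^20.

Boundary ∂_1: C_1 → C_0 maps an edge to its endpoints' difference, ∂[p,q] = q − p. For instance
  ∂[3,6] = [6] − [3].
The 10×30 boundary matrix has rank 9 and Smith normal form diag(1,1,1,1,1,1,1,1,1).

The boundary map ∂_2: C_2 → C_1 acts by ∂[p,q,r] = [q,r] − [p,r] + [p,q]. For instance
  ∂[4,6,8] = [6,8] − [4,8] + [4,6],
  ∂[3,6,9] = [6,9] − [3,9] + [3,6].
The resulting 30×20 matrix has rank 20, and its Smith normal form has invariant factors (1,1,1,1,1,1,1,1,1,1,1,1,1,1,1,1,1,1,1,2).

Reading off H_k = ker ∂_k / im ∂_{k+1}:

  H_0: rank C_0 − rank ∂_1 = 10 − 9 = 1, and the invariant factors of ∂_1 are all 1, so H_0 = Z.
  H_1: rank ker ∂_1 − rank ∂_2 = (30 − 9) − 20 = 1, and ∂_2 has invariant factor 2 > 1, so H_1 = Z × Z/2.
  H_2: rank ker ∂_2 − rank ∂_3 = (20 − 20) − 0 = 0, and there is no ∂_3, so H_2 = 0.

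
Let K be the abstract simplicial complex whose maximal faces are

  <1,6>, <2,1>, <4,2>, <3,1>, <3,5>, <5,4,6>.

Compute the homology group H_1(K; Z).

Fix the vertex order 1 < 2 < 3 < 4 < 5 < 6 and write every simplex with vertices in increasing order. Then dim K = 2 and the simplices of K are:

  0-simplices (6): [1], [2], [3], [4], [5], [6]
  1-simplices (8): [1,2], [1,3], [1,6], [2,4], [3,5], [4,5], [4,6], [5,6]
  2-simplices (1): [4,5,6]

Hence C_0 ≅ Z^6, C_1 ≅ Z^8, C_2 ≅ Z^1.

∂_1: C_1 → C_0 sends each edge [p,q] (with p < q) to q − p. For instance
  ∂[1,2] = [2] − [1].
The resulting 6×8 matrix has rank 5, and its Smith normal form has invariant factors (1,1,1,1,1).

∂_2: C_2 → C_1 maps a triangle to the signed sum of its edges. For instance
  ∂[4,5,6] = [5,6] − [4,6] + [4,5].
As a 8×1 matrix over Z this has rank 1, with invariant factors (1).

Now H_k = ker ∂_k / im ∂_{k+1}, so:

  H_1: rank ker ∂_1 − rank ∂_2 = (8 − 5) − 1 = 2, and the invariant factors of ∂_2 are all 1, so H_1 = Z^2.

H_1 ≅ Z^2.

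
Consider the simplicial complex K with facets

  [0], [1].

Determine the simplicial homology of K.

H_0 ≅ Z^2.

We work with the vertex ordering 0 < 1. The simplices of K, each written with vertices in increasing order, are:

  0-simplices (2): [0], [1]

giving chain groups C_0 ≅ Z^2.

From H_k ≅ ker(∂_k) / im(∂_{k+1}) we obtain:

  H_0: rank C_0 − rank ∂_1 = 2 − 0 = 2, and there is no ∂_1, so H_0 = Z^2.

(K is a triangulation of a set of 2 points.)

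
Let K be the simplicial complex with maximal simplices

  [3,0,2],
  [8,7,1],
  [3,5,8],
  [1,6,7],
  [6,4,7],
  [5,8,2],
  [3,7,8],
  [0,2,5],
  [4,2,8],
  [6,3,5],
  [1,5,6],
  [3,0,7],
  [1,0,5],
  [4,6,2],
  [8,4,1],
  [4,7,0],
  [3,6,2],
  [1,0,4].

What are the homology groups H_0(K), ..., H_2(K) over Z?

H_0 ≅ Z,  H_1 ≅ Z ⊕ Z/2,  H_2 = 0.

Take the total order 0 < 1 < 2 < 3 < 4 < 5 < 6 < 7 < 8 on the vertex set. Then K (dimension 2) consists of the simplices:

  0-simplices (9): [0], [1], [2], [3], [4], [5], [6], [7], [8]
  1-simplices (27): (27 of them)
  2-simplices (18): [0,1,4], [0,1,5], [0,2,3], [0,2,5], [0,3,7], [0,4,7], [1,4,8], [1,5,6], [1,6,7], [1,7,8], [2,3,6], [2,4,6], [2,4,8], [2,5,8], [3,5,6], [3,5,8], [3,7,8], [4,6,7]

so the chain groups are C_0 ≅ Z^9, C_1 ≅ Z^27, C_2 ≅ Z^18.

Boundary ∂_1: C_1 → C_0 is given by ∂[p,q] = [q] − [p].
The resulting 9×27 matrix has rank 8, and its Smith normal form has invariant factors (1,1,1,1,1,1,1,1).

∂_2: C_2 → C_1 sends each 2-simplex [p,q,r] to [q,r] − [p,r] + [p,q]. For instance
  ∂[0,2,5] = [2,5] − [0,5] + [0,2],
  ∂[0,3,7] = [3,7] − [0,7] + [0,3].
This gives a 27×18 integer matrix of rank 18; reducing to Smith normal form yields diagonal entries (1,1,1,1,1,1,1,1,1,1,1,1,1,1,1,1,1,2).

Reading off H_k = ker ∂_k / im ∂_{k+1}:

  H_0: rank C_0 − rank ∂_1 = 9 − 8 = 1, and the invariant factors of ∂_1 are all 1, so H_0 ≅ Z.
  H_1: rank ker ∂_1 − rank ∂_2 = (27 − 8) − 18 = 1, and ∂_2 has invariant factor 2 > 1, so H_1 ≅ Z ⊕ Z/2.
  H_2: rank ker ∂_2 − rank ∂_3 = (18 − 18) − 0 = 0, and there is no ∂_3, so H_2 ≅ 0.

As a check, the Euler characteristic is 9 − 27 + 18 = 0, which agrees with 1 − 1 + 0 = 0.
(K is a triangulation of the Klein bottle.)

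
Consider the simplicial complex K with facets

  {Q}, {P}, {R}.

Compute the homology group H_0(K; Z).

Take the total order P < Q < R on the vertex set. Then K (dimension 0) consists of the simplices:

  0-simplices (3): P, Q, R

giving chain groups C_0 ≅ Z^3.

Reading off H_k = ker ∂_k / im ∂_{k+1}:

  H_0: rank C_0 − rank ∂_1 = 3 − 0 = 3, and there is no ∂_1, so H_0 ≅ Z^3.

H_0 = Z^3.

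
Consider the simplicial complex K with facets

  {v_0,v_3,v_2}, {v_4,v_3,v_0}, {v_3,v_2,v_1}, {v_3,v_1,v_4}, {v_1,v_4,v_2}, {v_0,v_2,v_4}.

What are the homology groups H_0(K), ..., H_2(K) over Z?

Fix the vertex order v_0 < v_1 < v_2 < v_3 < v_4 and write every simplex with vertices in increasing order. Then dim K = 2 and the simplices of K are:

  0-simplices (5): [v_0], [v_1], [v_2], [v_3], [v_4]
  1-simplices (9): [v_0,v_2], [v_0,v_3], [v_0,v_4], [v_1,v_2], [v_1,v_3], [v_1,v_4], [v_2,v_3], [v_2,v_4], [v_3,v_4]
  2-simplices (6): [v_0,v_2,v_3], [v_0,v_2,v_4], [v_0,v_3,v_4], [v_1,v_2,v_3], [v_1,v_2,v_4], [v_1,v_3,v_4]

giving chain groups C_0 ≅ Z^5, C_1 ≅ Z^9, C_2 ≅ Z^6.

The boundary map ∂_1: C_1 → C_0 sends each edge [p,q] (with p < q) to q − p. For instance
  ∂[v_1,v_3] = [v_3] − [v_1].
As a 5×9 matrix over Z this has rank 4, with invariant factors (1,1,1,1).

Boundary ∂_2: C_2 → C_1 maps a triangle to the signed sum of its edges. For instance
  ∂[v_1,v_2,v_4] = [v_2,v_4] − [v_1,v_4] + [v_1,v_2],
  ∂[v_1,v_2,v_3] = [v_2,v_3] − [v_1,v_3] + [v_1,v_2].
This gives a 9×6 integer matrix of rank 5; reducing to Smith normal form yields diagonal entries (1,1,1,1,1).

Reading off H_k = ker ∂_k / im ∂_{k+1}:

  H_0: rank C_0 − rank ∂_1 = 5 − 4 = 1, and the invariant factors of ∂_1 are all 1, so H_0 ≅ Z.
  H_1: rank ker ∂_1 − rank ∂_2 = (9 − 4) − 5 = 0, and the invariant factors of ∂_2 are all 1, so H_1 ≅ 0.
  H_2: rank ker ∂_2 − rank ∂_3 = (6 − 5) − 0 = 1, and there is no ∂_3, so H_2 ≅ Z.

H_0 ≅ Z,  H_1 = 0,  H_2 ≅ Z.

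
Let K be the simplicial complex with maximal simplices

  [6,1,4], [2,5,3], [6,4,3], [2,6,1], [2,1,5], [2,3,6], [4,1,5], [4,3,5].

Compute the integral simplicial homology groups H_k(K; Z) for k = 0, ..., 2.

H_0 = Z,  H_1 = 0,  H_2 = Z.

Order the vertices as 1 < 2 < 3 < 4 < 5 < 6. Listing each simplex with vertices in this order, K has dimension 2 with simplices:

  0-simplices (6): [1], [2], [3], [4], [5], [6]
  1-simplices (12): [1,2], [1,4], [1,5], [1,6], [2,3], [2,5], [2,6], [3,4], [3,5], [3,6], [4,5], [4,6]
  2-simplices (8): [1,2,5], [1,2,6], [1,4,5], [1,4,6], [2,3,5], [2,3,6], [3,4,5], [3,4,6]

giving chain groups C_0 ≅ Z^6, C_1 ≅ Z^12, C_2 ≅ Z^8.

Boundary ∂_1: C_1 → C_0 sends each edge [p,q] (with p < q) to q − p.
As a 6×12 matrix over Z this has rank 5, with invariant factors (1,1,1,1,1).

The boundary map ∂_2: C_2 → C_1 acts by ∂[p,q,r] = [q,r] − [p,r] + [p,q]. For instance
  ∂[1,4,6] = [4,6] − [1,6] + [1,4],
  ∂[2,3,6] = [3,6] − [2,6] + [2,3].
The 12×8 boundary matrix has rank 7 and Smith normal form diag(1,1,1,1,1,1,1).

From H_k ≅ ker(∂_k) / im(∂_{k+1}) we obtain:

  H_0: rank C_0 − rank ∂_1 = 6 − 5 = 1, and the invariant factors of ∂_1 are all 1, so H_0 ≅ Z.
  H_1: rank ker ∂_1 − rank ∂_2 = (12 − 5) − 7 = 0, and the invariant factors of ∂_2 are all 1, so H_1 ≅ 0.
  H_2: rank ker ∂_2 − rank ∂_3 = (8 − 7) − 0 = 1, and there is no ∂_3, so H_2 ≅ Z.

(K is a triangulation of the 2-sphere S^2.)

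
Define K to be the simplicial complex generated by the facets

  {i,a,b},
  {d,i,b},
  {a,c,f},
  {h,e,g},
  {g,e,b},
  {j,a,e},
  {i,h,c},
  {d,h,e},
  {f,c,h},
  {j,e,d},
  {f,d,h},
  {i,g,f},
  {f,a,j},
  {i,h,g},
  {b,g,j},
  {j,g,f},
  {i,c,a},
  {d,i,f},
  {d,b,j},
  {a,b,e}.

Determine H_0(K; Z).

H_0 = Z.

Order the vertices as a < b < c < d < e < f < g < h < i < j. Listing each simplex with vertices in this order, K has dimension 2 with simplices:

  0-simplices (10): a, b, c, d, e, f, g, h, i, j
  1-simplices (30): ab, ac, ae, af, ai, aj, bd, be, bg, bi, bj, cf, ch, ci, de, df, dh, di, dj, eg, eh, ej, fg, fh, fi, fj, gh, gi, gj, hi
  2-simplices (20): abe, abi, acf, aci, aej, afj, bdi, bdj, beg, bgj, cfh, chi, deh, dej, dfh, dfi, egh, fgi, fgj, ghi

Hence C_0 ≅ Z^10, C_1 ≅ Z^30, C_2 ≅ Z^20.

The boundary map ∂_1: C_1 → C_0 sends each edge [p,q] (with p < q) to q − p. For instance
  ∂be = e − b.
This gives a 10×30 integer matrix of rank 9; reducing to Smith normal form yields diagonal entries (1,1,1,1,1,1,1,1,1).

The boundary map ∂_2: C_2 → C_1 sends each 2-simplex [p,q,r] to [q,r] − [p,r] + [p,q]. For instance
  ∂afj = fj − aj + af,
  ∂fgj = gj − fj + fg.
This gives a 30×20 integer matrix of rank 20; reducing to Smith normal form yields diagonal entries (1,1,1,1,1,1,1,1,1,1,1,1,1,1,1,1,1,1,1,2).

Now H_k = ker ∂_k / im ∂_{k+1}, so:

  H_0: rank C_0 − rank ∂_1 = 10 − 9 = 1, and the invariant factors of ∂_1 are all 1, so H_0 = Z.

(K is a triangulation of the Klein bottle.)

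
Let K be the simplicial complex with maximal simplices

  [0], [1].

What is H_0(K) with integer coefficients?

We work with the vertex ordering 0 < 1. The simplices of K, each written with vertices in increasing order, are:

  0-simplices (2): [0], [1]

Hence C_0 ≅ Z^2.

Now H_k = ker ∂_k / im ∂_{k+1}, so:

  H_0: rank C_0 − rank ∂_1 = 2 − 0 = 2, and there is no ∂_1, so H_0 = Z^2.

H_0 = Z^2.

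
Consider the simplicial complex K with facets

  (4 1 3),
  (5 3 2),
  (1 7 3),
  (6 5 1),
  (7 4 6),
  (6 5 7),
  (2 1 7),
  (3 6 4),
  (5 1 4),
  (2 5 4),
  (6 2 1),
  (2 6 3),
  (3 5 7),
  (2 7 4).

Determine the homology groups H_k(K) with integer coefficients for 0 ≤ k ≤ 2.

H_0 ≅ Z,  H_1 ≅ Z^2,  H_2 ≅ Z.

K has 7 vertices, 21 edges, 14 triangles.
rank ∂_0 = 0, rank ∂_1 = 6 ⇒ b_0 = 7 − 0 − 6 = 1; all invariant factors of ∂_1 are 1 so no torsion. So H_0 ≅ Z.
rank ∂_1 = 6, rank ∂_2 = 13 ⇒ b_1 = 21 − 6 − 13 = 2; all invariant factors of ∂_2 are 1 so no torsion. So H_1 ≅ Z^2.
rank ∂_2 = 13, rank ∂_3 = 0 ⇒ b_2 = 14 − 13 − 0 = 1. So H_2 ≅ Z.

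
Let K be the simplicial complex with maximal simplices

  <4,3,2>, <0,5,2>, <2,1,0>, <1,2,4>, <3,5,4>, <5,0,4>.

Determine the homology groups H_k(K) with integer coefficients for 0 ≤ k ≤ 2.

Fix the vertex order 0 < 1 < 2 < 3 < 4 < 5 and write every simplex with vertices in increasing order. Then dim K = 2 and the simplices of K are:

  0-simplices (6): [0], [1], [2], [3], [4], [5]
  1-simplices (12): [0,1], [0,2], [0,4], [0,5], [1,2], [1,4], [2,3], [2,4], [2,5], [3,4], [3,5], [4,5]
  2-simplices (6): [0,1,2], [0,2,5], [0,4,5], [1,2,4], [2,3,4], [3,4,5]

so the chain groups are C_0 ≅ Z^6, C_1 ≅ Z^12, C_2 ≅ Z^6.

∂_1: C_1 → C_0 sends each edge [p,q] (with p < q) to q − p. For instance
  ∂[2,4] = [4] − [2].
This gives a 6×12 integer matrix of rank 5; reducing to Smith normal form yields diagonal entries (1,1,1,1,1).

∂_2: C_2 → C_1 maps a triangle to the signed sum of its edges. For instance
  ∂[2,3,4] = [3,4] − [2,4] + [2,3],
  ∂[1,2,4] = [2,4] − [1,4] + [1,2].
The resulting 12×6 matrix has rank 6, and its Smith normal form has invariant factors (1,1,1,1,1,1).

Reading off H_k = ker ∂_k / im ∂_{k+1}:

  H_0: rank C_0 − rank ∂_1 = 6 − 5 = 1, and the invariant factors of ∂_1 are all 1, so H_0 = Z.
  H_1: rank ker ∂_1 − rank ∂_2 = (12 − 5) − 6 = 1, and the invariant factors of ∂_2 are all 1, so H_1 = Z.
  H_2: rank ker ∂_2 − rank ∂_3 = (6 − 6) − 0 = 0, and there is no ∂_3, so H_2 = 0.

H_0 = Z,  H_1 = Z,  H_2 = 0.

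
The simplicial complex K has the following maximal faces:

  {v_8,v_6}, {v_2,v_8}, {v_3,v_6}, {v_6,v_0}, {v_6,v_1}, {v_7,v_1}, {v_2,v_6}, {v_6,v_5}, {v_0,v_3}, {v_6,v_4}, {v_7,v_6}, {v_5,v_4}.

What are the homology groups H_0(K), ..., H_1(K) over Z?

H_0 ≅ Z,  H_1 ≅ Z^4.

Order the vertices as v_0 < v_1 < v_2 < v_3 < v_4 < v_5 < v_6 < v_7 < v_8. Listing each simplex with vertices in this order, K has dimension 1 with simplices:

  0-simplices (9): [v_0], [v_1], [v_2], [v_3], [v_4], [v_5], [v_6], [v_7], [v_8]
  1-simplices (12): [v_0,v_3], [v_0,v_6], [v_1,v_6], [v_1,v_7], [v_2,v_6], [v_2,v_8], [v_3,v_6], [v_4,v_5], [v_4,v_6], [v_5,v_6], [v_6,v_7], [v_6,v_8]

Hence C_0 ≅ Z^9, C_1 ≅ Z^12.

The boundary map ∂_1: C_1 → C_0 is given by ∂[p,q] = [q] − [p]. For instance
  ∂[v_4,v_5] = [v_5] − [v_4].
This gives a 9×12 integer matrix of rank 8; reducing to Smith normal form yields diagonal entries (1,1,1,1,1,1,1,1).

From H_k ≅ ker(∂_k) / im(∂_{k+1}) we obtain:

  H_0: rank C_0 − rank ∂_1 = 9 − 8 = 1, and the invariant factors of ∂_1 are all 1, so H_0 ≅ Z.
  H_1: rank ker ∂_1 − rank ∂_2 = (12 − 8) − 0 = 4, and there is no ∂_2, so H_1 ≅ Z^4.

(K is a triangulation of a wedge of 4 circles.)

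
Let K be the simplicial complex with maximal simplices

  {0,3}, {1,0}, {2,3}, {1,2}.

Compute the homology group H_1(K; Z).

H_1 = Z.

Order the vertices as 0 < 1 < 2 < 3. Listing each simplex with vertices in this order, K has dimension 1 with simplices:

  0-simplices (4): [0], [1], [2], [3]
  1-simplices (4): [0,1], [0,3], [1,2], [2,3]

Hence C_0 ≅ Z^4, C_1 ≅ Z^4.

∂_1: C_1 → C_0 sends each edge [p,q] (with p < q) to q − p. For instance
  ∂[0,1] = [1] − [0].
This gives a 4×4 integer matrix of rank 3; reducing to Smith normal form yields diagonal entries (1,1,1).

Computing H_k = (kernel of ∂_k) / (image of ∂_{k+1}):

  H_1: rank ker ∂_1 − rank ∂_2 = (4 − 3) − 0 = 1, and there is no ∂_2, so H_1 = Z.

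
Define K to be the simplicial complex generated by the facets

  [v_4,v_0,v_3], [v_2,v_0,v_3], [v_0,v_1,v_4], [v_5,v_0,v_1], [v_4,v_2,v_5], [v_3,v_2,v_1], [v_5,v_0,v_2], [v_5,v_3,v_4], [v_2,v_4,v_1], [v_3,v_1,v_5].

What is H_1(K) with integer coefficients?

H_1 = Z/2.

K has 6 vertices, 15 edges, 10 triangles.
rank ∂_1 = 5, rank ∂_2 = 10 ⇒ b_1 = 15 − 5 − 10 = 0; ∂_2 has invariant factor(s) [2] giving torsion. So H_1 = Z/2.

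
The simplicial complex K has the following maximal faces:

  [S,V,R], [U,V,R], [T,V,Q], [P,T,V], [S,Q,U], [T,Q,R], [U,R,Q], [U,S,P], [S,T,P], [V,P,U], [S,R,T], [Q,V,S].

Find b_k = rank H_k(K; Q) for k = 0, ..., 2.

Order the vertices as P < Q < R < S < T < U < V. Listing each simplex with vertices in this order, K has dimension 2 with simplices:

  0-simplices (7): P, Q, R, S, T, U, V
  1-simplices (18): PS, PT, PU, PV, QR, QS, QT, QU, QV, RS, RT, RU, RV, ST, SU, SV, TV, UV
  2-simplices (12): PST, PSU, PTV, PUV, QRT, QRU, QSU, QSV, QTV, RST, RSV, RUV

giving chain groups C_0 ≅ Z^7, C_1 ≅ Z^18, C_2 ≅ Z^12.

Boundary ∂_1: C_1 → C_0 is given by ∂[p,q] = [q] − [p].
The 7×18 boundary matrix has rank 6 and Smith normal form diag(1,1,1,1,1,1).

∂_2: C_2 → C_1 acts by ∂[p,q,r] = [q,r] − [p,r] + [p,q]. For instance
  ∂QSU = SU − QU + QS,
  ∂QRT = RT − QT + QR.
The 18×12 boundary matrix has rank 12 and Smith normal form diag(1,1,1,1,1,1,1,1,1,1,1,2).

Reading off H_k = ker ∂_k / im ∂_{k+1}:

  H_0: rank C_0 − rank ∂_1 = 7 − 6 = 1, and the invariant factors of ∂_1 are all 1, so H_0 ≅ Z.
  H_1: rank ker ∂_1 − rank ∂_2 = (18 − 6) − 12 = 0, and ∂_2 has invariant factor 2 > 1, so H_1 ≅ Z/2.
  H_2: rank ker ∂_2 − rank ∂_3 = (12 − 12) − 0 = 0, and there is no ∂_3, so H_2 ≅ 0.

As a check, the Euler characteristic is 7 − 18 + 12 = 1, which agrees with 1 − 0 + 0 = 1.
(K is a triangulation of the real projective plane RP^2.)

Hence the Betti numbers are b_0 = 1, b_1 = 0, b_2 = 0.

b_0 = 1, b_1 = 0, b_2 = 0.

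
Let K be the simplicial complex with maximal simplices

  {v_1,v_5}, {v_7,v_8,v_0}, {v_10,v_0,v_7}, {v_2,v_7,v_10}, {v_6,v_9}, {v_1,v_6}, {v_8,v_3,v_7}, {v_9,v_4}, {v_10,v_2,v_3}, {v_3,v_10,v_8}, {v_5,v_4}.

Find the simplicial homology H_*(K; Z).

H_0 ≅ Z^2,  H_1 ≅ Z^2,  H_2 = 0.

We work with the vertex ordering v_0 < v_1 < v_2 < v_3 < v_4 < v_5 < v_6 < v_7 < v_8 < v_9 < v_10. The simplices of K, each written with vertices in increasing order, are:

  0-simplices (11): [v_0], [v_1], [v_2], [v_3], [v_4], [v_5], [v_6], [v_7], [v_8], [v_9], [v_10]
  1-simplices (17): (17 of them)
  2-simplices (6): [v_0,v_7,v_8], [v_0,v_7,v_10], [v_2,v_3,v_10], [v_2,v_7,v_10], [v_3,v_7,v_8], [v_3,v_8,v_10]

so the chain groups are C_0 ≅ Z^11, C_1 ≅ Z^17, C_2 ≅ Z^6.

The boundary map ∂_1: C_1 → C_0 maps an edge to its endpoints' difference, ∂[p,q] = q − p.
This gives a 11×17 integer matrix of rank 9; reducing to Smith normal form yields diagonal entries (1,1,1,1,1,1,1,1,1).

The boundary map ∂_2: C_2 → C_1 acts by ∂[p,q,r] = [q,r] − [p,r] + [p,q]. For instance
  ∂[v_2,v_7,v_10] = [v_7,v_10] − [v_2,v_10] + [v_2,v_7],
  ∂[v_0,v_7,v_10] = [v_7,v_10] − [v_0,v_10] + [v_0,v_7].
This gives a 17×6 integer matrix of rank 6; reducing to Smith normal form yields diagonal entries (1,1,1,1,1,1).

From H_k ≅ ker(∂_k) / im(∂_{k+1}) we obtain:

  H_0: rank C_0 − rank ∂_1 = 11 − 9 = 2, and the invariant factors of ∂_1 are all 1, so H_0 ≅ Z^2.
  H_1: rank ker ∂_1 − rank ∂_2 = (17 − 9) − 6 = 2, and the invariant factors of ∂_2 are all 1, so H_1 ≅ Z^2.
  H_2: rank ker ∂_2 − rank ∂_3 = (6 − 6) − 0 = 0, and there is no ∂_3, so H_2 ≅ 0.

(K is a triangulation of the disjoint union of the circle S^1 and the cylinder S^1 x I.)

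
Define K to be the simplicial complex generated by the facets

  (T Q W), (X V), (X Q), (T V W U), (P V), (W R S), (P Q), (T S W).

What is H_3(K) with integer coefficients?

H_3 = 0.

Order the vertices as P < Q < R < S < T < U < V < W < X. Listing each simplex with vertices in this order, K has dimension 3 with simplices:

  0-simplices (9): P, Q, R, S, T, U, V, W, X
  1-simplices (16): PQ, PV, QT, QW, QX, RS, RW, ST, SW, TU, TV, TW, UV, UW, VW, VX
  2-simplices (7): QTW, RSW, STW, TUV, TUW, TVW, UVW
  3-simplices (1): TUVW

giving chain groups C_0 ≅ Z^9, C_1 ≅ Z^16, C_2 ≅ Z^7, C_3 ≅ Z^1.

Boundary ∂_1: C_1 → C_0 maps an edge to its endpoints' difference, ∂[p,q] = q − p. For instance
  ∂PV = V − P.
The resulting 9×16 matrix has rank 8, and its Smith normal form has invariant factors (1,1,1,1,1,1,1,1).

The boundary map ∂_2: C_2 → C_1 maps a triangle to the signed sum of its edges. For instance
  ∂TVW = VW − TW + TV,
  ∂STW = TW − SW + ST.
The 16×7 boundary matrix has rank 6 and Smith normal form diag(1,1,1,1,1,1).

Boundary ∂_3: C_3 → C_2 sends each 3-simplex σ to the alternating sum Σ_i (−1)^i (σ with its i-th vertex removed). For instance
  ∂TUVW = UVW − TVW + TUW − TUV.
The 7×1 boundary matrix has rank 1 and Smith normal form diag(1).

Now H_k = ker ∂_k / im ∂_{k+1}, so:

  H_3: rank ker ∂_3 − rank ∂_4 = (1 − 1) − 0 = 0, and there is no ∂_4, so H_3 = 0.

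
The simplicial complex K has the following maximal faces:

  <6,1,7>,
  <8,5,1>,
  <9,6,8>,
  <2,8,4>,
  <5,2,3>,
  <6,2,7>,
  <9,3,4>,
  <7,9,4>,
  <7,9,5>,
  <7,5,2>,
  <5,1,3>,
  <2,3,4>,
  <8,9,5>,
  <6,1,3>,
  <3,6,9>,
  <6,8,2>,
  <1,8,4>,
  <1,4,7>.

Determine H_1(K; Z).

H_1 ≅ Z^2.

Take the total order 1 < 2 < 3 < 4 < 5 < 6 < 7 < 8 < 9 on the vertex set. Then K (dimension 2) consists of the simplices:

  0-simplices (9): [1], [2], [3], [4], [5], [6], [7], [8], [9]
  1-simplices (27): (27 of them)
  2-simplices (18): [1,3,5], [1,3,6], [1,4,7], [1,4,8], [1,5,8], [1,6,7], [2,3,4], [2,3,5], [2,4,8], [2,5,7], [2,6,7], [2,6,8], [3,4,9], [3,6,9], [4,7,9], [5,7,9], [5,8,9], [6,8,9]

giving chain groups C_0 ≅ Z^9, C_1 ≅ Z^27, C_2 ≅ Z^18.

The boundary map ∂_1: C_1 → C_0 is given by ∂[p,q] = [q] − [p].
This gives a 9×27 integer matrix of rank 8; reducing to Smith normal form yields diagonal entries (1,1,1,1,1,1,1,1).

Boundary ∂_2: C_2 → C_1 sends each 2-simplex [p,q,r] to [q,r] − [p,r] + [p,q]. For instance
  ∂[3,6,9] = [6,9] − [3,9] + [3,6],
  ∂[1,4,8] = [4,8] − [1,8] + [1,4].
As a 27×18 matrix over Z this has rank 17, with invariant factors (1,1,1,1,1,1,1,1,1,1,1,1,1,1,1,1,1).

Reading off H_k = ker ∂_k / im ∂_{k+1}:

  H_1: rank ker ∂_1 − rank ∂_2 = (27 − 8) − 17 = 2, and the invariant factors of ∂_2 are all 1, so H_1 ≅ Z^2.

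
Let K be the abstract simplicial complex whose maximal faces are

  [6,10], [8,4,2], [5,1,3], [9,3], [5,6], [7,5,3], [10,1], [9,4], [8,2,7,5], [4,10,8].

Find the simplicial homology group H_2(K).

We work with the vertex ordering 1 < 2 < 3 < 4 < 5 < 6 < 7 < 8 < 9 < 10. The simplices of K, each written with vertices in increasing order, are:

  0-simplices (10): [1], [2], [3], [4], [5], [6], [7], [8], [9], [10]
  1-simplices (19): [1,3], [1,5], [1,10], [2,4], [2,5], [2,7], [2,8], [3,5], [3,7], [3,9], [4,8], [4,9], [4,10], [5,6], [5,7], [5,8], [6,10], [7,8], [8,10]
  2-simplices (8): [1,3,5], [2,4,8], [2,5,7], [2,5,8], [2,7,8], [3,5,7], [4,8,10], [5,7,8]
  3-simplices (1): [2,5,7,8]

Hence C_0 ≅ Z^10, C_1 ≅ Z^19, C_2 ≅ Z^8, C_3 ≅ Z^1.

∂_1: C_1 → C_0 sends each edge [p,q] (with p < q) to q − p. For instance
  ∂[8,10] = [10] − [8].
The resulting 10×19 matrix has rank 9, and its Smith normal form has invariant factors (1,1,1,1,1,1,1,1,1).

The boundary map ∂_2: C_2 → C_1 acts by ∂[p,q,r] = [q,r] − [p,r] + [p,q]. For instance
  ∂[5,7,8] = [7,8] − [5,8] + [5,7],
  ∂[2,5,8] = [5,8] − [2,8] + [2,5].
The resulting 19×8 matrix has rank 7, and its Smith normal form has invariant factors (1,1,1,1,1,1,1).

The boundary map ∂_3: C_3 → C_2 sends each 3-simplex σ to the alternating sum Σ_i (−1)^i (σ with its i-th vertex removed). For instance
  ∂[2,5,7,8] = [5,7,8] − [2,7,8] + [2,5,8] − [2,5,7].
The resulting 8×1 matrix has rank 1, and its Smith normal form has invariant factors (1).

Now H_k = ker ∂_k / im ∂_{k+1}, so:

  H_2: rank ker ∂_2 − rank ∂_3 = (8 − 7) − 1 = 0, and the invariant factors of ∂_3 are all 1, so H_2 = 0.

H_2 = 0.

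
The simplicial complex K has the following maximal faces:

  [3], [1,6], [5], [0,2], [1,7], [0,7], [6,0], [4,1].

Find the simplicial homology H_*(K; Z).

Take the total order 0 < 1 < 2 < 3 < 4 < 5 < 6 < 7 on the vertex set. Then K (dimension 1) consists of the simplices:

  0-simplices (8): [0], [1], [2], [3], [4], [5], [6], [7]
  1-simplices (6): [0,2], [0,6], [0,7], [1,4], [1,6], [1,7]

so the chain groups are C_0 ≅ Z^8, C_1 ≅ Z^6.

∂_1: C_1 → C_0 is given by ∂[p,q] = [q] − [p].
The resulting 8×6 matrix has rank 5, and its Smith normal form has invariant factors (1,1,1,1,1).

Now H_k = ker ∂_k / im ∂_{k+1}, so:

  H_0: rank C_0 − rank ∂_1 = 8 − 5 = 3, and the invariant factors of ∂_1 are all 1, so H_0 ≅ Z^3.
  H_1: rank ker ∂_1 − rank ∂_2 = (6 − 5) − 0 = 1, and there is no ∂_2, so H_1 ≅ Z.

H_0 = Z^3,  H_1 = Z.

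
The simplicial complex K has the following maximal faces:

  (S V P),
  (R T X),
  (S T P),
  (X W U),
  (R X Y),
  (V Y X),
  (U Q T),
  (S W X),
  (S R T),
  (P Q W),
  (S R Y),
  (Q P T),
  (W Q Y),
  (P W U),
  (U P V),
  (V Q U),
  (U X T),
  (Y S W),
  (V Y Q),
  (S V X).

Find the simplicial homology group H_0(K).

H_0 ≅ Z.

Order the vertices as P < Q < R < S < T < U < V < W < X < Y. Listing each simplex with vertices in this order, K has dimension 2 with simplices:

  0-simplices (10): P, Q, R, S, T, U, V, W, X, Y
  1-simplices (30): PQ, PS, PT, PU, PV, PW, QT, QU, QV, QW, QY, RS, RT, RX, RY, ST, SV, SW, SX, SY, TU, TX, UV, UW, UX, VX, VY, WX, WY, XY
  2-simplices (20): PQT, PQW, PST, PSV, PUV, PUW, QTU, QUV, QVY, QWY, RST, RSY, RTX, RXY, SVX, SWX, SWY, TUX, UWX, VXY

giving chain groups C_0 ≅ Z^10, C_1 ≅ Z^30, C_2 ≅ Z^20.

∂_1: C_1 → C_0 sends each edge [p,q] (with p < q) to q − p. For instance
  ∂RS = S − R.
The resulting 10×30 matrix has rank 9, and its Smith normal form has invariant factors (1,1,1,1,1,1,1,1,1).

∂_2: C_2 → C_1 sends each 2-simplex [p,q,r] to [q,r] − [p,r] + [p,q]. For instance
  ∂PQT = QT − PT + PQ,
  ∂PSV = SV − PV + PS.
As a 30×20 matrix over Z this has rank 20, with invariant factors (1,1,1,1,1,1,1,1,1,1,1,1,1,1,1,1,1,1,1,2).

Computing H_k = (kernel of ∂_k) / (image of ∂_{k+1}):

  H_0: rank C_0 − rank ∂_1 = 10 − 9 = 1, and the invariant factors of ∂_1 are all 1, so H_0 ≅ Z.

(K is a triangulation of the Klein bottle.)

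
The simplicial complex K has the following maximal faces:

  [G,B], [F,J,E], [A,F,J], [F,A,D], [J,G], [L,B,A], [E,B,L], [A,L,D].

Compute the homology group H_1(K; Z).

K has 8 vertices, 15 edges, 6 triangles.
rank ∂_1 = 7, rank ∂_2 = 6 ⇒ b_1 = 15 − 7 − 6 = 2; all invariant factors of ∂_2 are 1 so no torsion. So H_1 = Z^2.

H_1 = Z^2.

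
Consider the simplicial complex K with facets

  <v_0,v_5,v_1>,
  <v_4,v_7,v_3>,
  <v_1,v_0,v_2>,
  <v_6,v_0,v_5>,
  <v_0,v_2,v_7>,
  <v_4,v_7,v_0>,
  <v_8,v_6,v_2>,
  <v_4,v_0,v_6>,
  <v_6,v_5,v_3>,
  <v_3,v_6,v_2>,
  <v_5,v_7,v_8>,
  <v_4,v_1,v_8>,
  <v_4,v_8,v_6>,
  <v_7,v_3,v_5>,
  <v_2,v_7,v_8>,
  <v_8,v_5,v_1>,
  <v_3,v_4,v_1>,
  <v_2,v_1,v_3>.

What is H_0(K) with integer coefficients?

Fix the vertex order v_0 < v_1 < v_2 < v_3 < v_4 < v_5 < v_6 < v_7 < v_8 and write every simplex with vertices in increasing order. Then dim K = 2 and the simplices of K are:

  0-simplices (9): [v_0], [v_1], [v_2], [v_3], [v_4], [v_5], [v_6], [v_7], [v_8]
  1-simplices (27): (27 of them)
  2-simplices (18): (18 of them)

so the chain groups are C_0 ≅ Z^9, C_1 ≅ Z^27, C_2 ≅ Z^18.

The boundary map ∂_1: C_1 → C_0 is given by ∂[p,q] = [q] − [p]. For instance
  ∂[v_0,v_1] = [v_1] − [v_0].
The resulting 9×27 matrix has rank 8, and its Smith normal form has invariant factors (1,1,1,1,1,1,1,1).

∂_2: C_2 → C_1 sends each 2-simplex [p,q,r] to [q,r] − [p,r] + [p,q]. For instance
  ∂[v_3,v_5,v_6] = [v_5,v_6] − [v_3,v_6] + [v_3,v_5],
  ∂[v_0,v_5,v_6] = [v_5,v_6] − [v_0,v_6] + [v_0,v_5].
As a 27×18 matrix over Z this has rank 17, with invariant factors (1,1,1,1,1,1,1,1,1,1,1,1,1,1,1,1,1).

Now H_k = ker ∂_k / im ∂_{k+1}, so:

  H_0: rank C_0 − rank ∂_1 = 9 − 8 = 1, and the invariant factors of ∂_1 are all 1, so H_0 = Z.

H_0 ≅ Z.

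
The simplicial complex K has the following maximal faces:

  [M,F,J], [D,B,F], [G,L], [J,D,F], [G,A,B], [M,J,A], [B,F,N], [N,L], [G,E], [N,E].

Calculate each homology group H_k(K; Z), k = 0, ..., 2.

H_0 ≅ Z,  H_1 ≅ Z^3,  H_2 = 0.

Order the vertices as A < B < D < E < F < G < J < L < M < N. Listing each simplex with vertices in this order, K has dimension 2 with simplices:

  0-simplices (10): A, B, D, E, F, G, J, L, M, N
  1-simplices (18): AB, AG, AJ, AM, BD, BF, BG, BN, DF, DJ, EG, EN, FJ, FM, FN, GL, JM, LN
  2-simplices (6): ABG, AJM, BDF, BFN, DFJ, FJM

giving chain groups C_0 ≅ Z^10, C_1 ≅ Z^18, C_2 ≅ Z^6.

Boundary ∂_1: C_1 → C_0 maps an edge to its endpoints' difference, ∂[p,q] = q − p. For instance
  ∂FN = N − F.
This gives a 10×18 integer matrix of rank 9; reducing to Smith normal form yields diagonal entries (1,1,1,1,1,1,1,1,1).

∂_2: C_2 → C_1 maps a triangle to the signed sum of its edges. For instance
  ∂BFN = FN − BN + BF,
  ∂BDF = DF − BF + BD.
This gives a 18×6 integer matrix of rank 6; reducing to Smith normal form yields diagonal entries (1,1,1,1,1,1).

Now H_k = ker ∂_k / im ∂_{k+1}, so:

  H_0: rank C_0 − rank ∂_1 = 10 − 9 = 1, and the invariant factors of ∂_1 are all 1, so H_0 ≅ Z.
  H_1: rank ker ∂_1 − rank ∂_2 = (18 − 9) − 6 = 3, and the invariant factors of ∂_2 are all 1, so H_1 ≅ Z^3.
  H_2: rank ker ∂_2 − rank ∂_3 = (6 − 6) − 0 = 0, and there is no ∂_3, so H_2 ≅ 0.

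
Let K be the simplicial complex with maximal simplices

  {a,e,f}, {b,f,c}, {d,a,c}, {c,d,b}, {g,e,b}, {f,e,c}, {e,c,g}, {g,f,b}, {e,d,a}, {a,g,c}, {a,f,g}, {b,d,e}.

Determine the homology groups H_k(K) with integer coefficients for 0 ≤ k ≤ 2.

Take the total order a < b < c < d < e < f < g on the vertex set. Then K (dimension 2) consists of the simplices:

  0-simplices (7): a, b, c, d, e, f, g
  1-simplices (18): ac, ad, ae, af, ag, bc, bd, be, bf, bg, cd, ce, cf, cg, de, ef, eg, fg
  2-simplices (12): acd, acg, ade, aef, afg, bcd, bcf, bde, beg, bfg, cef, ceg

Hence C_0 ≅ Z^7, C_1 ≅ Z^18, C_2 ≅ Z^12.

Boundary ∂_1: C_1 → C_0 is given by ∂[p,q] = [q] − [p].
The 7×18 boundary matrix has rank 6 and Smith normal form diag(1,1,1,1,1,1).

The boundary map ∂_2: C_2 → C_1 maps a triangle to the signed sum of its edges. For instance
  ∂cef = ef − cf + ce,
  ∂bde = de − be + bd.
This gives a 18×12 integer matrix of rank 12; reducing to Smith normal form yields diagonal entries (1,1,1,1,1,1,1,1,1,1,1,2).

Reading off H_k = ker ∂_k / im ∂_{k+1}:

  H_0: rank C_0 − rank ∂_1 = 7 − 6 = 1, and the invariant factors of ∂_1 are all 1, so H_0 = Z.
  H_1: rank ker ∂_1 − rank ∂_2 = (18 − 6) − 12 = 0, and ∂_2 has invariant factor 2 > 1, so H_1 = Z/2Z.
  H_2: rank ker ∂_2 − rank ∂_3 = (12 − 12) − 0 = 0, and there is no ∂_3, so H_2 = 0.

As a check, the Euler characteristic is 7 − 18 + 12 = 1, which agrees with 1 − 0 + 0 = 1.

H_0 ≅ Z,  H_1 ≅ Z/2Z,  H_2 = 0.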